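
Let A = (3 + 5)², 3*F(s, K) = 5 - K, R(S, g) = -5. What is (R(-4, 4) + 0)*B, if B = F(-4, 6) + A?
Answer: -955/3 ≈ -318.33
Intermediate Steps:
F(s, K) = 5/3 - K/3 (F(s, K) = (5 - K)/3 = 5/3 - K/3)
A = 64 (A = 8² = 64)
B = 191/3 (B = (5/3 - ⅓*6) + 64 = (5/3 - 2) + 64 = -⅓ + 64 = 191/3 ≈ 63.667)
(R(-4, 4) + 0)*B = (-5 + 0)*(191/3) = -5*191/3 = -955/3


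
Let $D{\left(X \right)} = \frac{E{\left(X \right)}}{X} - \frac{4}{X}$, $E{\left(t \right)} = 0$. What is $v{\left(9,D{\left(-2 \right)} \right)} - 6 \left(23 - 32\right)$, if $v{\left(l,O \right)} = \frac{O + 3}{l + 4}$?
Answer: $\frac{707}{13} \approx 54.385$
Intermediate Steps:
$D{\left(X \right)} = - \frac{4}{X}$ ($D{\left(X \right)} = \frac{0}{X} - \frac{4}{X} = 0 - \frac{4}{X} = - \frac{4}{X}$)
$v{\left(l,O \right)} = \frac{3 + O}{4 + l}$
$v{\left(9,D{\left(-2 \right)} \right)} - 6 \left(23 - 32\right) = \frac{3 - \frac{4}{-2}}{4 + 9} - 6 \left(23 - 32\right) = \frac{3 - -2}{13} - -54 = \frac{3 + 2}{13} + 54 = \frac{1}{13} \cdot 5 + 54 = \frac{5}{13} + 54 = \frac{707}{13}$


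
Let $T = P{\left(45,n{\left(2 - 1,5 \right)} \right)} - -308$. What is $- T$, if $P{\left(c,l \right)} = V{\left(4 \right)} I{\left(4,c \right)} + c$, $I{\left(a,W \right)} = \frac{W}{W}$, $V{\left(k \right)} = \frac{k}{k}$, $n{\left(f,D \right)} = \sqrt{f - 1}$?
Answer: $-354$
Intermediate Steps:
$n{\left(f,D \right)} = \sqrt{-1 + f}$
$V{\left(k \right)} = 1$
$I{\left(a,W \right)} = 1$
$P{\left(c,l \right)} = 1 + c$ ($P{\left(c,l \right)} = 1 \cdot 1 + c = 1 + c$)
$T = 354$ ($T = \left(1 + 45\right) - -308 = 46 + 308 = 354$)
$- T = \left(-1\right) 354 = -354$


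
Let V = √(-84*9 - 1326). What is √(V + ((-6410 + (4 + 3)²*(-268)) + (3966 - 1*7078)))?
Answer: √(-22654 + I*√2082) ≈ 0.152 + 150.51*I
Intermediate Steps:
V = I*√2082 (V = √(-756 - 1326) = √(-2082) = I*√2082 ≈ 45.629*I)
√(V + ((-6410 + (4 + 3)²*(-268)) + (3966 - 1*7078))) = √(I*√2082 + ((-6410 + (4 + 3)²*(-268)) + (3966 - 1*7078))) = √(I*√2082 + ((-6410 + 7²*(-268)) + (3966 - 7078))) = √(I*√2082 + ((-6410 + 49*(-268)) - 3112)) = √(I*√2082 + ((-6410 - 13132) - 3112)) = √(I*√2082 + (-19542 - 3112)) = √(I*√2082 - 22654) = √(-22654 + I*√2082)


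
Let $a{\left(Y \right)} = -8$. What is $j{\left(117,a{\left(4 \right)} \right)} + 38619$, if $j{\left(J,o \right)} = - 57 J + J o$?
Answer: $31014$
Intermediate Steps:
$j{\left(117,a{\left(4 \right)} \right)} + 38619 = 117 \left(-57 - 8\right) + 38619 = 117 \left(-65\right) + 38619 = -7605 + 38619 = 31014$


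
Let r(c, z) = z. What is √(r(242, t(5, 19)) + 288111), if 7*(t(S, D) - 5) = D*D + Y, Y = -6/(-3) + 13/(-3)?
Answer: 2*√31770438/21 ≈ 536.81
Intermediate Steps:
Y = -7/3 (Y = -6*(-⅓) + 13*(-⅓) = 2 - 13/3 = -7/3 ≈ -2.3333)
t(S, D) = 14/3 + D²/7 (t(S, D) = 5 + (D*D - 7/3)/7 = 5 + (D² - 7/3)/7 = 5 + (-7/3 + D²)/7 = 5 + (-⅓ + D²/7) = 14/3 + D²/7)
√(r(242, t(5, 19)) + 288111) = √((14/3 + (⅐)*19²) + 288111) = √((14/3 + (⅐)*361) + 288111) = √((14/3 + 361/7) + 288111) = √(1181/21 + 288111) = √(6051512/21) = 2*√31770438/21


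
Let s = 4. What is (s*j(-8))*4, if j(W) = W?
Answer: -128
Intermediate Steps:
(s*j(-8))*4 = (4*(-8))*4 = -32*4 = -128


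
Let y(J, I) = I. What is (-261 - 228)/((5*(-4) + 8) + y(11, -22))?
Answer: 489/34 ≈ 14.382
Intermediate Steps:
(-261 - 228)/((5*(-4) + 8) + y(11, -22)) = (-261 - 228)/((5*(-4) + 8) - 22) = -489/((-20 + 8) - 22) = -489/(-12 - 22) = -489/(-34) = -489*(-1/34) = 489/34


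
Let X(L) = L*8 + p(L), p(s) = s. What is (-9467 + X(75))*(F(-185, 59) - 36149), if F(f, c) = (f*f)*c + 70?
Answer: -17436259232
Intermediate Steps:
F(f, c) = 70 + c*f² (F(f, c) = f²*c + 70 = c*f² + 70 = 70 + c*f²)
X(L) = 9*L (X(L) = L*8 + L = 8*L + L = 9*L)
(-9467 + X(75))*(F(-185, 59) - 36149) = (-9467 + 9*75)*((70 + 59*(-185)²) - 36149) = (-9467 + 675)*((70 + 59*34225) - 36149) = -8792*((70 + 2019275) - 36149) = -8792*(2019345 - 36149) = -8792*1983196 = -17436259232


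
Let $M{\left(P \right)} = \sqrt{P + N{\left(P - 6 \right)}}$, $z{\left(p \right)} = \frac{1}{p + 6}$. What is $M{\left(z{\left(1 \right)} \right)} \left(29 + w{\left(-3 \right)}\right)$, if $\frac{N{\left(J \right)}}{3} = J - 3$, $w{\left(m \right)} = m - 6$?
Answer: $\frac{20 i \sqrt{1295}}{7} \approx 102.82 i$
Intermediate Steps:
$w{\left(m \right)} = -6 + m$ ($w{\left(m \right)} = m - 6 = -6 + m$)
$N{\left(J \right)} = -9 + 3 J$ ($N{\left(J \right)} = 3 \left(J - 3\right) = 3 \left(-3 + J\right) = -9 + 3 J$)
$z{\left(p \right)} = \frac{1}{6 + p}$
$M{\left(P \right)} = \sqrt{-27 + 4 P}$ ($M{\left(P \right)} = \sqrt{P + \left(-9 + 3 \left(P - 6\right)\right)} = \sqrt{P + \left(-9 + 3 \left(-6 + P\right)\right)} = \sqrt{P + \left(-9 + \left(-18 + 3 P\right)\right)} = \sqrt{P + \left(-27 + 3 P\right)} = \sqrt{-27 + 4 P}$)
$M{\left(z{\left(1 \right)} \right)} \left(29 + w{\left(-3 \right)}\right) = \sqrt{-27 + \frac{4}{6 + 1}} \left(29 - 9\right) = \sqrt{-27 + \frac{4}{7}} \left(29 - 9\right) = \sqrt{-27 + 4 \cdot \frac{1}{7}} \cdot 20 = \sqrt{-27 + \frac{4}{7}} \cdot 20 = \sqrt{- \frac{185}{7}} \cdot 20 = \frac{i \sqrt{1295}}{7} \cdot 20 = \frac{20 i \sqrt{1295}}{7}$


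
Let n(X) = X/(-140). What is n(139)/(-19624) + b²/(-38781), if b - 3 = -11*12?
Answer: -5079269689/11838374240 ≈ -0.42905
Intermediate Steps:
n(X) = -X/140 (n(X) = X*(-1/140) = -X/140)
b = -129 (b = 3 - 11*12 = 3 - 132 = -129)
n(139)/(-19624) + b²/(-38781) = -1/140*139/(-19624) + (-129)²/(-38781) = -139/140*(-1/19624) + 16641*(-1/38781) = 139/2747360 - 1849/4309 = -5079269689/11838374240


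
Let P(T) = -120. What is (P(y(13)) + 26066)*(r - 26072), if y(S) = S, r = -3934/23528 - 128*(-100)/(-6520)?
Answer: -648623786821065/958766 ≈ -6.7652e+8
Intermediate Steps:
r = -4085101/1917532 (r = -3934*1/23528 + 12800*(-1/6520) = -1967/11764 - 320/163 = -4085101/1917532 ≈ -2.1304)
(P(y(13)) + 26066)*(r - 26072) = (-120 + 26066)*(-4085101/1917532 - 26072) = 25946*(-49997979405/1917532) = -648623786821065/958766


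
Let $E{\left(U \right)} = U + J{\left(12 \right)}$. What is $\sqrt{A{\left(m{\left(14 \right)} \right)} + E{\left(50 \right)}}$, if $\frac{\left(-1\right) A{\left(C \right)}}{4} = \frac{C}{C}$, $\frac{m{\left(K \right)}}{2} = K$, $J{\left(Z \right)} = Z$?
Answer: $\sqrt{58} \approx 7.6158$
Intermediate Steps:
$m{\left(K \right)} = 2 K$
$A{\left(C \right)} = -4$ ($A{\left(C \right)} = - 4 \frac{C}{C} = \left(-4\right) 1 = -4$)
$E{\left(U \right)} = 12 + U$ ($E{\left(U \right)} = U + 12 = 12 + U$)
$\sqrt{A{\left(m{\left(14 \right)} \right)} + E{\left(50 \right)}} = \sqrt{-4 + \left(12 + 50\right)} = \sqrt{-4 + 62} = \sqrt{58}$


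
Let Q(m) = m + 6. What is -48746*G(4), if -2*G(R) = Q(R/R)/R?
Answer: 170611/4 ≈ 42653.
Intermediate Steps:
Q(m) = 6 + m
G(R) = -7/(2*R) (G(R) = -(6 + R/R)/(2*R) = -(6 + 1)/(2*R) = -7/(2*R))
-48746*G(4) = -(-170611)/4 = -48746*(-7/8) = 170611/4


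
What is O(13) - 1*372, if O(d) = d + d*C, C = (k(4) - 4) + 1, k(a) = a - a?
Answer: -398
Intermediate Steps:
k(a) = 0
C = -3 (C = (0 - 4) + 1 = -4 + 1 = -3)
O(d) = -2*d (O(d) = d + d*(-3) = d - 3*d = -2*d)
O(13) - 1*372 = -2*13 - 1*372 = -26 - 372 = -398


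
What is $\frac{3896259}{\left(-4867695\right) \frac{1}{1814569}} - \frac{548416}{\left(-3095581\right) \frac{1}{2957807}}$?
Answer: $- \frac{274312209345000661}{295457728545} \approx -9.2843 \cdot 10^{5}$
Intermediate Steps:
$\frac{3896259}{\left(-4867695\right) \frac{1}{1814569}} - \frac{548416}{\left(-3095581\right) \frac{1}{2957807}} = \frac{3896259}{- \frac{4867695}{1814569}} - \frac{548416}{- \frac{3095581}{2957807}} = 3896259 \left(- \frac{1814569}{4867695}\right) - - \frac{1622108683712}{3095581} = - \frac{2356676932457}{1622565} + \frac{1622108683712}{3095581} = - \frac{274312209345000661}{295457728545}$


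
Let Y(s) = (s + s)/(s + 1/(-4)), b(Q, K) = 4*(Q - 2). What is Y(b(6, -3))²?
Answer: 16384/3969 ≈ 4.1280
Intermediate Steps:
b(Q, K) = -8 + 4*Q (b(Q, K) = 4*(-2 + Q) = -8 + 4*Q)
Y(s) = 2*s/(-¼ + s) (Y(s) = (2*s)/(s - ¼) = (2*s)/(-¼ + s) = 2*s/(-¼ + s))
Y(b(6, -3))² = (8*(-8 + 4*6)/(-1 + 4*(-8 + 4*6)))² = (8*(-8 + 24)/(-1 + 4*(-8 + 24)))² = (8*16/(-1 + 4*16))² = (8*16/(-1 + 64))² = (8*16/63)² = (8*16*(1/63))² = (128/63)² = 16384/3969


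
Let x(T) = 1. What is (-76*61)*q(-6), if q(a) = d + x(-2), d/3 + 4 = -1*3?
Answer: 92720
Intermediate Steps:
d = -21 (d = -12 + 3*(-1*3) = -12 + 3*(-3) = -12 - 9 = -21)
q(a) = -20 (q(a) = -21 + 1 = -20)
(-76*61)*q(-6) = -76*61*(-20) = -4636*(-20) = 92720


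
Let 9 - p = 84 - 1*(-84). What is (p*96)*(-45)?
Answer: 686880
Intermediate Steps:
p = -159 (p = 9 - (84 - 1*(-84)) = 9 - (84 + 84) = 9 - 1*168 = 9 - 168 = -159)
(p*96)*(-45) = -159*96*(-45) = -15264*(-45) = 686880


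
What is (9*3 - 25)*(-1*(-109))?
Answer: 218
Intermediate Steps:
(9*3 - 25)*(-1*(-109)) = (27 - 25)*109 = 2*109 = 218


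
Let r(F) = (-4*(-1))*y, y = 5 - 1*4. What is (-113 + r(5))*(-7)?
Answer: 763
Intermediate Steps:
y = 1 (y = 5 - 4 = 1)
r(F) = 4 (r(F) = -4*(-1)*1 = 4*1 = 4)
(-113 + r(5))*(-7) = (-113 + 4)*(-7) = -109*(-7) = 763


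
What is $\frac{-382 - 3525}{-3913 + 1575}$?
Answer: $\frac{3907}{2338} \approx 1.6711$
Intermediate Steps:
$\frac{-382 - 3525}{-3913 + 1575} = - \frac{3907}{-2338} = \left(-3907\right) \left(- \frac{1}{2338}\right) = \frac{3907}{2338}$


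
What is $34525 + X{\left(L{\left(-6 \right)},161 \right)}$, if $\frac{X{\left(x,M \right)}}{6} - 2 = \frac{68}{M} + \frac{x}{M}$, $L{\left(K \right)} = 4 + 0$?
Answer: $\frac{5560889}{161} \approx 34540.0$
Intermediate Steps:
$L{\left(K \right)} = 4$
$X{\left(x,M \right)} = 12 + \frac{408}{M} + \frac{6 x}{M}$ ($X{\left(x,M \right)} = 12 + 6 \left(\frac{68}{M} + \frac{x}{M}\right) = 12 + \left(\frac{408}{M} + \frac{6 x}{M}\right) = 12 + \frac{408}{M} + \frac{6 x}{M}$)
$34525 + X{\left(L{\left(-6 \right)},161 \right)} = 34525 + \frac{6 \left(68 + 4 + 2 \cdot 161\right)}{161} = 34525 + 6 \cdot \frac{1}{161} \left(68 + 4 + 322\right) = 34525 + 6 \cdot \frac{1}{161} \cdot 394 = 34525 + \frac{2364}{161} = \frac{5560889}{161}$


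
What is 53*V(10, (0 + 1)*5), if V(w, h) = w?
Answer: 530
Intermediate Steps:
53*V(10, (0 + 1)*5) = 53*10 = 530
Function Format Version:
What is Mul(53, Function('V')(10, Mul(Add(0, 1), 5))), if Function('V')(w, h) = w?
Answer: 530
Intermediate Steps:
Mul(53, Function('V')(10, Mul(Add(0, 1), 5))) = Mul(53, 10) = 530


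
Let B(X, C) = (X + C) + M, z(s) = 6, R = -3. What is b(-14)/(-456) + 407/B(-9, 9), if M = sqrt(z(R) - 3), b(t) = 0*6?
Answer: 407*sqrt(3)/3 ≈ 234.98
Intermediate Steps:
b(t) = 0
M = sqrt(3) (M = sqrt(6 - 3) = sqrt(3) ≈ 1.7320)
B(X, C) = C + X + sqrt(3) (B(X, C) = (X + C) + sqrt(3) = (C + X) + sqrt(3) = C + X + sqrt(3))
b(-14)/(-456) + 407/B(-9, 9) = 0/(-456) + 407/(9 - 9 + sqrt(3)) = 0*(-1/456) + 407/(sqrt(3)) = 0 + 407*(sqrt(3)/3) = 0 + 407*sqrt(3)/3 = 407*sqrt(3)/3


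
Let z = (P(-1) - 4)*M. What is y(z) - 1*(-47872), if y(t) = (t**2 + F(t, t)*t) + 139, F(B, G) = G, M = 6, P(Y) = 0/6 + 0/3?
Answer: 49163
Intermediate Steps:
P(Y) = 0 (P(Y) = 0*(1/6) + 0*(1/3) = 0 + 0 = 0)
z = -24 (z = (0 - 4)*6 = -4*6 = -24)
y(t) = 139 + 2*t**2 (y(t) = (t**2 + t*t) + 139 = (t**2 + t**2) + 139 = 2*t**2 + 139 = 139 + 2*t**2)
y(z) - 1*(-47872) = (139 + 2*(-24)**2) - 1*(-47872) = (139 + 2*576) + 47872 = (139 + 1152) + 47872 = 1291 + 47872 = 49163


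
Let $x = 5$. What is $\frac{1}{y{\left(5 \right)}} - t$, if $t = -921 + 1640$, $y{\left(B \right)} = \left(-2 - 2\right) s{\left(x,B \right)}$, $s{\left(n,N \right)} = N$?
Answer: $- \frac{14381}{20} \approx -719.05$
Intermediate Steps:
$y{\left(B \right)} = - 4 B$ ($y{\left(B \right)} = \left(-2 - 2\right) B = - 4 B$)
$t = 719$
$\frac{1}{y{\left(5 \right)}} - t = \frac{1}{\left(-4\right) 5} - 719 = \frac{1}{-20} - 719 = - \frac{1}{20} - 719 = - \frac{14381}{20}$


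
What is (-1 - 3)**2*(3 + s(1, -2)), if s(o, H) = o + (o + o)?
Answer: 96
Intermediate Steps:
s(o, H) = 3*o (s(o, H) = o + 2*o = 3*o)
(-1 - 3)**2*(3 + s(1, -2)) = (-1 - 3)**2*(3 + 3*1) = (-4)**2*(3 + 3) = 16*6 = 96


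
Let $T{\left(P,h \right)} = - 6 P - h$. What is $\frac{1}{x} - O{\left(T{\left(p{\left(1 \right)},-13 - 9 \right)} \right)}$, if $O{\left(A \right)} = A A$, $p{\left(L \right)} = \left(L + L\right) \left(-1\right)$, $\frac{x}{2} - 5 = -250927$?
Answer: $- \frac{580131665}{501844} \approx -1156.0$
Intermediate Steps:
$x = -501844$ ($x = 10 + 2 \left(-250927\right) = 10 - 501854 = -501844$)
$p{\left(L \right)} = - 2 L$ ($p{\left(L \right)} = 2 L \left(-1\right) = - 2 L$)
$T{\left(P,h \right)} = - h - 6 P$
$O{\left(A \right)} = A^{2}$
$\frac{1}{x} - O{\left(T{\left(p{\left(1 \right)},-13 - 9 \right)} \right)} = \frac{1}{-501844} - \left(- (-13 - 9) - 6 \left(\left(-2\right) 1\right)\right)^{2} = - \frac{1}{501844} - \left(\left(-1\right) \left(-22\right) - -12\right)^{2} = - \frac{1}{501844} - \left(22 + 12\right)^{2} = - \frac{1}{501844} - 34^{2} = - \frac{1}{501844} - 1156 = - \frac{580131665}{501844}$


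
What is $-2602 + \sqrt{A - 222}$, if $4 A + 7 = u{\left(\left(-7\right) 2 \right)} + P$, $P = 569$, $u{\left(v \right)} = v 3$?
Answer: $-2602 + 2 i \sqrt{23} \approx -2602.0 + 9.5917 i$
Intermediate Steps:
$u{\left(v \right)} = 3 v$
$A = 130$ ($A = - \frac{7}{4} + \frac{3 \left(\left(-7\right) 2\right) + 569}{4} = - \frac{7}{4} + \frac{3 \left(-14\right) + 569}{4} = - \frac{7}{4} + \frac{-42 + 569}{4} = - \frac{7}{4} + \frac{1}{4} \cdot 527 = - \frac{7}{4} + \frac{527}{4} = 130$)
$-2602 + \sqrt{A - 222} = -2602 + \sqrt{130 - 222} = -2602 + \sqrt{-92} = -2602 + 2 i \sqrt{23}$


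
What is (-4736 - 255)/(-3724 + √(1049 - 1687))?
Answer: 9293242/6934407 + 4991*I*√638/13868814 ≈ 1.3402 + 0.0090899*I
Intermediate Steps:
(-4736 - 255)/(-3724 + √(1049 - 1687)) = -4991/(-3724 + √(-638)) = -4991/(-3724 + I*√638)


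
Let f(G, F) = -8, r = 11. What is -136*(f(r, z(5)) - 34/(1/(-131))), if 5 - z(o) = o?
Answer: -604656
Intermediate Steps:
z(o) = 5 - o
-136*(f(r, z(5)) - 34/(1/(-131))) = -136*(-8 - 34/(1/(-131))) = -136*(-8 - 34/(-1/131)) = -136*(-8 - 34*(-131)) = -136*(-8 + 4454) = -136*4446 = -604656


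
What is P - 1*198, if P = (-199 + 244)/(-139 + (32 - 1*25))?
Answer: -8727/44 ≈ -198.34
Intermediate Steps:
P = -15/44 (P = 45/(-139 + (32 - 25)) = 45/(-139 + 7) = 45/(-132) = 45*(-1/132) = -15/44 ≈ -0.34091)
P - 1*198 = -15/44 - 1*198 = -15/44 - 198 = -8727/44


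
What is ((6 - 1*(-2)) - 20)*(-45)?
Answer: 540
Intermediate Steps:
((6 - 1*(-2)) - 20)*(-45) = ((6 + 2) - 20)*(-45) = (8 - 20)*(-45) = -12*(-45) = 540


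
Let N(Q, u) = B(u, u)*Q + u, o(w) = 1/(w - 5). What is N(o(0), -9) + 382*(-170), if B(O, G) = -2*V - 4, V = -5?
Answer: -324751/5 ≈ -64950.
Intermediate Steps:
B(O, G) = 6 (B(O, G) = -2*(-5) - 4 = 10 - 4 = 6)
o(w) = 1/(-5 + w)
N(Q, u) = u + 6*Q (N(Q, u) = 6*Q + u = u + 6*Q)
N(o(0), -9) + 382*(-170) = (-9 + 6/(-5 + 0)) + 382*(-170) = (-9 + 6/(-5)) - 64940 = (-9 + 6*(-⅕)) - 64940 = (-9 - 6/5) - 64940 = -51/5 - 64940 = -324751/5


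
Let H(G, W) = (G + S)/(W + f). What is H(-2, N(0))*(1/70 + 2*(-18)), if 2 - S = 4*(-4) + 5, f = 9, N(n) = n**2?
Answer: -27709/630 ≈ -43.983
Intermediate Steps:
S = 13 (S = 2 - (4*(-4) + 5) = 2 - (-16 + 5) = 2 - 1*(-11) = 2 + 11 = 13)
H(G, W) = (13 + G)/(9 + W) (H(G, W) = (G + 13)/(W + 9) = (13 + G)/(9 + W))
H(-2, N(0))*(1/70 + 2*(-18)) = ((13 - 2)/(9 + 0**2))*(1/70 + 2*(-18)) = (11/(9 + 0))*(1/70 - 36) = (11/9)*(-2519/70) = -27709/630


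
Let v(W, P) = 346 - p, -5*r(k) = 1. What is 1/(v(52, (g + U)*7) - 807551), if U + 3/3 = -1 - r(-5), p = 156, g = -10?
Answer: -1/807361 ≈ -1.2386e-6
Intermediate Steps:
r(k) = -⅕ (r(k) = -⅕*1 = -⅕)
U = -9/5 (U = -1 + (-1 - 1*(-⅕)) = -1 + (-1 + ⅕) = -1 - ⅘ = -9/5 ≈ -1.8000)
v(W, P) = 190 (v(W, P) = 346 - 1*156 = 346 - 156 = 190)
1/(v(52, (g + U)*7) - 807551) = 1/(190 - 807551) = 1/(-807361) = -1/807361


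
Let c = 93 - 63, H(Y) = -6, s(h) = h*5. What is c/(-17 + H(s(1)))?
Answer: -30/23 ≈ -1.3043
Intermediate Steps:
s(h) = 5*h
c = 30
c/(-17 + H(s(1))) = 30/(-17 - 6) = 30/(-23) = 30*(-1/23) = -30/23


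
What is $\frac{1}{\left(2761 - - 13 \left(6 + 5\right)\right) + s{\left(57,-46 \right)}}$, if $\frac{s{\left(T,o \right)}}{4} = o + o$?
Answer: $\frac{1}{2536} \approx 0.00039432$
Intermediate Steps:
$s{\left(T,o \right)} = 8 o$ ($s{\left(T,o \right)} = 4 \left(o + o\right) = 4 \cdot 2 o = 8 o$)
$\frac{1}{\left(2761 - - 13 \left(6 + 5\right)\right) + s{\left(57,-46 \right)}} = \frac{1}{\left(2761 - - 13 \left(6 + 5\right)\right) + 8 \left(-46\right)} = \frac{1}{\left(2761 - \left(-13\right) 11\right) - 368} = \frac{1}{\left(2761 - -143\right) - 368} = \frac{1}{\left(2761 + 143\right) - 368} = \frac{1}{2904 - 368} = \frac{1}{2536}$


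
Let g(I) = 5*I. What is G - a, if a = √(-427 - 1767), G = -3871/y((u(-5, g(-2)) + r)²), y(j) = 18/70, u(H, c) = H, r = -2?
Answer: -135485/9 - I*√2194 ≈ -15054.0 - 46.84*I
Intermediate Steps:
y(j) = 9/35 (y(j) = 18*(1/70) = 9/35)
G = -135485/9 (G = -3871/9/35 = -3871*35/9 = -135485/9 ≈ -15054.)
a = I*√2194 (a = √(-2194) = I*√2194 ≈ 46.84*I)
G - a = -135485/9 - I*√2194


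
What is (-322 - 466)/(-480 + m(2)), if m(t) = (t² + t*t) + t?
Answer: 394/235 ≈ 1.6766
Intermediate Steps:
m(t) = t + 2*t² (m(t) = (t² + t²) + t = 2*t² + t = t + 2*t²)
(-322 - 466)/(-480 + m(2)) = (-322 - 466)/(-480 + 2*(1 + 2*2)) = -788/(-480 + 2*(1 + 4)) = -788/(-480 + 2*5) = -788/(-480 + 10) = -788/(-470) = -788*(-1/470) = 394/235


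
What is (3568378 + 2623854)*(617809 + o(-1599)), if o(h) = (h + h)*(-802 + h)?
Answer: 51372038464024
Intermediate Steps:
o(h) = 2*h*(-802 + h) (o(h) = (2*h)*(-802 + h) = 2*h*(-802 + h))
(3568378 + 2623854)*(617809 + o(-1599)) = (3568378 + 2623854)*(617809 + 2*(-1599)*(-802 - 1599)) = 6192232*(617809 + 2*(-1599)*(-2401)) = 6192232*(617809 + 7678398) = 6192232*8296207 = 51372038464024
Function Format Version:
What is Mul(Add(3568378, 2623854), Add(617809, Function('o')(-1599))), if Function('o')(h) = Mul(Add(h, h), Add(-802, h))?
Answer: 51372038464024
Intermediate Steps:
Function('o')(h) = Mul(2, h, Add(-802, h)) (Function('o')(h) = Mul(Mul(2, h), Add(-802, h)) = Mul(2, h, Add(-802, h)))
Mul(Add(3568378, 2623854), Add(617809, Function('o')(-1599))) = Mul(Add(3568378, 2623854), Add(617809, Mul(2, -1599, Add(-802, -1599)))) = Mul(6192232, Add(617809, Mul(2, -1599, -2401))) = Mul(6192232, Add(617809, 7678398)) = Mul(6192232, 8296207) = 51372038464024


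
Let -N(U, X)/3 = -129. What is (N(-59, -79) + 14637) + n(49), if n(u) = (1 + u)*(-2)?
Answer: 14924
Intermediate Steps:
N(U, X) = 387 (N(U, X) = -3*(-129) = 387)
n(u) = -2 - 2*u
(N(-59, -79) + 14637) + n(49) = (387 + 14637) + (-2 - 2*49) = 15024 + (-2 - 98) = 15024 - 100 = 14924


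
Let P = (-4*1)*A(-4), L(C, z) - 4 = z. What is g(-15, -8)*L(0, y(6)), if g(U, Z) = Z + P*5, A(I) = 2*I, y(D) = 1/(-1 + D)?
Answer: 3192/5 ≈ 638.40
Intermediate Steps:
L(C, z) = 4 + z
P = 32 (P = (-4*1)*(2*(-4)) = -4*(-8) = 32)
g(U, Z) = 160 + Z (g(U, Z) = Z + 32*5 = Z + 160 = 160 + Z)
g(-15, -8)*L(0, y(6)) = (160 - 8)*(4 + 1/(-1 + 6)) = 152*(4 + 1/5) = 152*(4 + ⅕) = 152*(21/5) = 3192/5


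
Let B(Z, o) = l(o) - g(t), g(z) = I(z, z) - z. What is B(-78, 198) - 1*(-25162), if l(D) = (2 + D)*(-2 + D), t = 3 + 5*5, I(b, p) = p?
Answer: 64362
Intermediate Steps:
t = 28 (t = 3 + 25 = 28)
g(z) = 0 (g(z) = z - z = 0)
l(D) = (-2 + D)*(2 + D)
B(Z, o) = -4 + o² (B(Z, o) = (-4 + o²) - 1*0 = (-4 + o²) + 0 = -4 + o²)
B(-78, 198) - 1*(-25162) = (-4 + 198²) - 1*(-25162) = (-4 + 39204) + 25162 = 39200 + 25162 = 64362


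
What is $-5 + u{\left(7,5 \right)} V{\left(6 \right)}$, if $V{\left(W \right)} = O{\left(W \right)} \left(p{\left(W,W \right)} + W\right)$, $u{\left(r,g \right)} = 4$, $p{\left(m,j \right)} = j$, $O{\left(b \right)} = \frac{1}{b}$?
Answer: $3$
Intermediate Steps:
$V{\left(W \right)} = 2$ ($V{\left(W \right)} = \frac{W + W}{W} = \frac{2 W}{W} = 2$)
$-5 + u{\left(7,5 \right)} V{\left(6 \right)} = -5 + 4 \cdot 2 = -5 + 8 = 3$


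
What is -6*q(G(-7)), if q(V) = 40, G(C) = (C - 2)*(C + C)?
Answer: -240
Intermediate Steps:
G(C) = 2*C*(-2 + C) (G(C) = (-2 + C)*(2*C) = 2*C*(-2 + C))
-6*q(G(-7)) = -6*40 = -240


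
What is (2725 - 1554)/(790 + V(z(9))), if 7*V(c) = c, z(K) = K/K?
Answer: 8197/5531 ≈ 1.4820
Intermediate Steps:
z(K) = 1
V(c) = c/7
(2725 - 1554)/(790 + V(z(9))) = (2725 - 1554)/(790 + (1/7)*1) = 1171/(790 + 1/7) = 1171/(5531/7) = 1171*(7/5531) = 8197/5531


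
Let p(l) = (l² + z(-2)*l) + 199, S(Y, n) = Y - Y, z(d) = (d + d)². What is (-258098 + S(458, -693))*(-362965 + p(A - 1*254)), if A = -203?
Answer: 41612882442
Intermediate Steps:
z(d) = 4*d² (z(d) = (2*d)² = 4*d²)
S(Y, n) = 0
p(l) = 199 + l² + 16*l (p(l) = (l² + (4*(-2)²)*l) + 199 = (l² + (4*4)*l) + 199 = (l² + 16*l) + 199 = 199 + l² + 16*l)
(-258098 + S(458, -693))*(-362965 + p(A - 1*254)) = (-258098 + 0)*(-362965 + (199 + (-203 - 1*254)² + 16*(-203 - 1*254))) = -258098*(-362965 + (199 + (-203 - 254)² + 16*(-203 - 254))) = -258098*(-362965 + (199 + (-457)² + 16*(-457))) = -258098*(-362965 + (199 + 208849 - 7312)) = -258098*(-362965 + 201736) = -258098*(-161229) = 41612882442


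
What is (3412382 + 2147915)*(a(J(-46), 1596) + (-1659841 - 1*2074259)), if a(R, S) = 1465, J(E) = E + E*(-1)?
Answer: -20754559192595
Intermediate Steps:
J(E) = 0 (J(E) = E - E = 0)
(3412382 + 2147915)*(a(J(-46), 1596) + (-1659841 - 1*2074259)) = (3412382 + 2147915)*(1465 + (-1659841 - 1*2074259)) = 5560297*(1465 + (-1659841 - 2074259)) = 5560297*(1465 - 3734100) = 5560297*(-3732635) = -20754559192595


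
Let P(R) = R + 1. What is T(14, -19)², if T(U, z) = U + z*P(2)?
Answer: 1849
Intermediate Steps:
P(R) = 1 + R
T(U, z) = U + 3*z (T(U, z) = U + z*(1 + 2) = U + z*3 = U + 3*z)
T(14, -19)² = (14 + 3*(-19))² = (14 - 57)² = (-43)² = 1849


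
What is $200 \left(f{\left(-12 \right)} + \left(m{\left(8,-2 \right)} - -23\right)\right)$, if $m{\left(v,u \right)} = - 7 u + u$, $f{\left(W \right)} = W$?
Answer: $4600$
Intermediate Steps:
$m{\left(v,u \right)} = - 6 u$
$200 \left(f{\left(-12 \right)} + \left(m{\left(8,-2 \right)} - -23\right)\right) = 200 \left(-12 - -35\right) = 200 \left(-12 + \left(12 + 23\right)\right) = 200 \left(-12 + 35\right) = 200 \cdot 23 = 4600$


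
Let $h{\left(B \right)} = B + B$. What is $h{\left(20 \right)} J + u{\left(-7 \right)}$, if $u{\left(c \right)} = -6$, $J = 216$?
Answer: $8634$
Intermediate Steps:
$h{\left(B \right)} = 2 B$
$h{\left(20 \right)} J + u{\left(-7 \right)} = 2 \cdot 20 \cdot 216 - 6 = 40 \cdot 216 - 6 = 8640 - 6 = 8634$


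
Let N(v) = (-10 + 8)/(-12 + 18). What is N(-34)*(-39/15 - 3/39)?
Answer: 58/65 ≈ 0.89231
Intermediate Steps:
N(v) = -⅓ (N(v) = -2/6 = -2*⅙ = -⅓)
N(-34)*(-39/15 - 3/39) = -(-39/15 - 3/39)/3 = -(-39*1/15 - 3*1/39)/3 = -(-13/5 - 1/13)/3 = -⅓*(-174/65) = 58/65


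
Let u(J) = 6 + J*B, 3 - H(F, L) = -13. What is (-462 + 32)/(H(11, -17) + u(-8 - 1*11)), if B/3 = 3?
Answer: 430/149 ≈ 2.8859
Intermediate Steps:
B = 9 (B = 3*3 = 9)
H(F, L) = 16 (H(F, L) = 3 - 1*(-13) = 3 + 13 = 16)
u(J) = 6 + 9*J (u(J) = 6 + J*9 = 6 + 9*J)
(-462 + 32)/(H(11, -17) + u(-8 - 1*11)) = (-462 + 32)/(16 + (6 + 9*(-8 - 1*11))) = -430/(16 + (6 + 9*(-8 - 11))) = -430/(16 + (6 + 9*(-19))) = -430/(16 + (6 - 171)) = -430/(16 - 165) = -430/(-149) = -430*(-1/149) = 430/149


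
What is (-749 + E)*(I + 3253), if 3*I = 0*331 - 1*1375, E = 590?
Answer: -444352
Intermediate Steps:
I = -1375/3 (I = (0*331 - 1*1375)/3 = (0 - 1375)/3 = (1/3)*(-1375) = -1375/3 ≈ -458.33)
(-749 + E)*(I + 3253) = (-749 + 590)*(-1375/3 + 3253) = -159*8384/3 = -444352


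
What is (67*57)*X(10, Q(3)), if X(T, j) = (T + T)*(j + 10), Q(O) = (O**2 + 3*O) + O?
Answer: 2367780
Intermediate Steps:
Q(O) = O**2 + 4*O
X(T, j) = 2*T*(10 + j) (X(T, j) = (2*T)*(10 + j) = 2*T*(10 + j))
(67*57)*X(10, Q(3)) = (67*57)*(2*10*(10 + 3*(4 + 3))) = 3819*(2*10*(10 + 3*7)) = 3819*(2*10*(10 + 21)) = 3819*(2*10*31) = 3819*620 = 2367780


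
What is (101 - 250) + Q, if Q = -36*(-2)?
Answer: -77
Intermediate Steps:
Q = 72
(101 - 250) + Q = (101 - 250) + 72 = -149 + 72 = -77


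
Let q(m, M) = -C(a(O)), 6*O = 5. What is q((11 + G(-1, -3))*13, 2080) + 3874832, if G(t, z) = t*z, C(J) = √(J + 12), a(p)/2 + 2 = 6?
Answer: 3874832 - 2*√5 ≈ 3.8748e+6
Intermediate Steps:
O = ⅚ (O = (⅙)*5 = ⅚ ≈ 0.83333)
a(p) = 8 (a(p) = -4 + 2*6 = -4 + 12 = 8)
C(J) = √(12 + J)
q(m, M) = -2*√5 (q(m, M) = -√(12 + 8) = -√20 = -2*√5)
q((11 + G(-1, -3))*13, 2080) + 3874832 = -2*√5 + 3874832 = 3874832 - 2*√5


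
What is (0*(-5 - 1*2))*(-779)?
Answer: 0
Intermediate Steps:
(0*(-5 - 1*2))*(-779) = (0*(-5 - 2))*(-779) = (0*(-7))*(-779) = 0*(-779) = 0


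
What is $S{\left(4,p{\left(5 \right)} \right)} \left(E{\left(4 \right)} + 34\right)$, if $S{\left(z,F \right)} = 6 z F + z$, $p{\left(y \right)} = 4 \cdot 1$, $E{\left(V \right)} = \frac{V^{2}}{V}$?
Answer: $3800$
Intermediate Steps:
$E{\left(V \right)} = V$
$p{\left(y \right)} = 4$
$S{\left(z,F \right)} = z + 6 F z$ ($S{\left(z,F \right)} = 6 F z + z = z + 6 F z$)
$S{\left(4,p{\left(5 \right)} \right)} \left(E{\left(4 \right)} + 34\right) = 4 \left(1 + 6 \cdot 4\right) \left(4 + 34\right) = 4 \left(1 + 24\right) 38 = 4 \cdot 25 \cdot 38 = 100 \cdot 38 = 3800$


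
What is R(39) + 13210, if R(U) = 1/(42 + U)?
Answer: 1070011/81 ≈ 13210.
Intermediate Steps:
R(39) + 13210 = 1/(42 + 39) + 13210 = 1/81 + 13210 = 1070011/81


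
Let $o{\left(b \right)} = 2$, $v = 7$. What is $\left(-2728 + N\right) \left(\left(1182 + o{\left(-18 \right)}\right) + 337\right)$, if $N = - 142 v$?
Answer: $-5661162$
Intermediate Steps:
$N = -994$ ($N = \left(-142\right) 7 = -994$)
$\left(-2728 + N\right) \left(\left(1182 + o{\left(-18 \right)}\right) + 337\right) = \left(-2728 - 994\right) \left(\left(1182 + 2\right) + 337\right) = - 3722 \left(1184 + 337\right) = \left(-3722\right) 1521 = -5661162$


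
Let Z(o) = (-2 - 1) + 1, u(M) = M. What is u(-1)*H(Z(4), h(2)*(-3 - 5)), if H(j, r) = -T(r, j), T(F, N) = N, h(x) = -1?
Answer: -2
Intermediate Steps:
Z(o) = -2 (Z(o) = -3 + 1 = -2)
H(j, r) = -j
u(-1)*H(Z(4), h(2)*(-3 - 5)) = -(-1)*(-2) = -1*2 = -2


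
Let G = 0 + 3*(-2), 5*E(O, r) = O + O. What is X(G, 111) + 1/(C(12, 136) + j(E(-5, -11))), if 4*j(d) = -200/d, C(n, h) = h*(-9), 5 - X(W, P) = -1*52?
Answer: 68342/1199 ≈ 56.999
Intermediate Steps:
E(O, r) = 2*O/5 (E(O, r) = (O + O)/5 = (2*O)/5 = 2*O/5)
G = -6 (G = 0 - 6 = -6)
X(W, P) = 57 (X(W, P) = 5 - (-1)*52 = 5 - 1*(-52) = 5 + 52 = 57)
C(n, h) = -9*h
j(d) = -50/d (j(d) = (-200/d)/4 = -50/d)
X(G, 111) + 1/(C(12, 136) + j(E(-5, -11))) = 57 + 1/(-9*136 - 50/((2/5)*(-5))) = 57 + 1/(-1224 - 50/(-2)) = 57 + 1/(-1224 - 50*(-1/2)) = 57 + 1/(-1224 + 25) = 57 + 1/(-1199) = 57 - 1/1199 = 68342/1199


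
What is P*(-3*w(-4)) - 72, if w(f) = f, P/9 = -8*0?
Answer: -72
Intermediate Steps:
P = 0 (P = 9*(-8*0) = 9*0 = 0)
P*(-3*w(-4)) - 72 = 0*(-3*(-4)) - 72 = 0*12 - 72 = 0 - 72 = -72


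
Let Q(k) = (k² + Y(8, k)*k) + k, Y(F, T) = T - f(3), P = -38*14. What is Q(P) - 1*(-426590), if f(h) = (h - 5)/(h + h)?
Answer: 2975786/3 ≈ 9.9193e+5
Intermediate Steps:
P = -532
f(h) = (-5 + h)/(2*h) (f(h) = (-5 + h)/((2*h)) = (-5 + h)*(1/(2*h)) = (-5 + h)/(2*h))
Y(F, T) = ⅓ + T (Y(F, T) = T - (-5 + 3)/(2*3) = T - (-2)/(2*3) = T - 1*(-⅓) = T + ⅓ = ⅓ + T)
Q(k) = k + k² + k*(⅓ + k) (Q(k) = (k² + (⅓ + k)*k) + k = (k² + k*(⅓ + k)) + k = k + k² + k*(⅓ + k))
Q(P) - 1*(-426590) = (⅔)*(-532)*(2 + 3*(-532)) - 1*(-426590) = (⅔)*(-532)*(2 - 1596) + 426590 = (⅔)*(-532)*(-1594) + 426590 = 1696016/3 + 426590 = 2975786/3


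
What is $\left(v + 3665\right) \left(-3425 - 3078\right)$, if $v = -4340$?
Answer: $4389525$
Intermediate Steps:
$\left(v + 3665\right) \left(-3425 - 3078\right) = \left(-4340 + 3665\right) \left(-3425 - 3078\right) = \left(-675\right) \left(-6503\right) = 4389525$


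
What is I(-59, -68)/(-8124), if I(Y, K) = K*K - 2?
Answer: -2311/4062 ≈ -0.56893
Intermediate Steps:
I(Y, K) = -2 + K**2 (I(Y, K) = K**2 - 2 = -2 + K**2)
I(-59, -68)/(-8124) = (-2 + (-68)**2)/(-8124) = (-2 + 4624)*(-1/8124) = 4622*(-1/8124) = -2311/4062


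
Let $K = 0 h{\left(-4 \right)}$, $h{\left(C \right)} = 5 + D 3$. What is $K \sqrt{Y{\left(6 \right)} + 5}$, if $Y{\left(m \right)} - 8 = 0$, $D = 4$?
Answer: $0$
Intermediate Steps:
$Y{\left(m \right)} = 8$ ($Y{\left(m \right)} = 8 + 0 = 8$)
$h{\left(C \right)} = 17$ ($h{\left(C \right)} = 5 + 4 \cdot 3 = 5 + 12 = 17$)
$K = 0$ ($K = 0 \cdot 17 = 0$)
$K \sqrt{Y{\left(6 \right)} + 5} = 0 \sqrt{8 + 5} = 0 \sqrt{13} = 0$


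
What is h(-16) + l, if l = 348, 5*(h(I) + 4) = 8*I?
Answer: 1592/5 ≈ 318.40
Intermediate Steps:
h(I) = -4 + 8*I/5 (h(I) = -4 + (8*I)/5 = -4 + 8*I/5)
h(-16) + l = (-4 + (8/5)*(-16)) + 348 = (-4 - 128/5) + 348 = -148/5 + 348 = 1592/5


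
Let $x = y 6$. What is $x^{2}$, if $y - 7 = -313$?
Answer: $3370896$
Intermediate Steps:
$y = -306$ ($y = 7 - 313 = -306$)
$x = -1836$ ($x = \left(-306\right) 6 = -1836$)
$x^{2} = \left(-1836\right)^{2} = 3370896$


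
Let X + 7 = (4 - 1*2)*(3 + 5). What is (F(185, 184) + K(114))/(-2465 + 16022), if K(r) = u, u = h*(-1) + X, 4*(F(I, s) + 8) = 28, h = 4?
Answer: 4/13557 ≈ 0.00029505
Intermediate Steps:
F(I, s) = -1 (F(I, s) = -8 + (1/4)*28 = -8 + 7 = -1)
X = 9 (X = -7 + (4 - 1*2)*(3 + 5) = -7 + (4 - 2)*8 = -7 + 2*8 = -7 + 16 = 9)
u = 5 (u = 4*(-1) + 9 = -4 + 9 = 5)
K(r) = 5
(F(185, 184) + K(114))/(-2465 + 16022) = (-1 + 5)/(-2465 + 16022) = 4/13557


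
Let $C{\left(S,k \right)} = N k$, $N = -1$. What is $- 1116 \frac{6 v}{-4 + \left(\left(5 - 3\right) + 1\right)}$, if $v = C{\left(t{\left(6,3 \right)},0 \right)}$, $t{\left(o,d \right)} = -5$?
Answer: $0$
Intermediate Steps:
$C{\left(S,k \right)} = - k$
$v = 0$ ($v = \left(-1\right) 0 = 0$)
$- 1116 \frac{6 v}{-4 + \left(\left(5 - 3\right) + 1\right)} = - 1116 \frac{6 \cdot 0}{-4 + \left(\left(5 - 3\right) + 1\right)} = - 1116 \frac{0}{-4 + \left(2 + 1\right)} = - 1116 \frac{0}{-4 + 3} = - 1116 \frac{0}{-1} = - 1116 \cdot 0 \left(-1\right) = \left(-1116\right) 0 = 0$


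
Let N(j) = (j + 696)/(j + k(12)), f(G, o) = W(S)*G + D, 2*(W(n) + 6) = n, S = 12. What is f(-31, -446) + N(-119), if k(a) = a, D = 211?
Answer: 22000/107 ≈ 205.61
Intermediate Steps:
W(n) = -6 + n/2
f(G, o) = 211 (f(G, o) = (-6 + (½)*12)*G + 211 = (-6 + 6)*G + 211 = 0*G + 211 = 0 + 211 = 211)
N(j) = (696 + j)/(12 + j) (N(j) = (j + 696)/(j + 12) = (696 + j)/(12 + j))
f(-31, -446) + N(-119) = 211 + (696 - 119)/(12 - 119) = 211 + 577/(-107) = 211 - 1/107*577 = 211 - 577/107 = 22000/107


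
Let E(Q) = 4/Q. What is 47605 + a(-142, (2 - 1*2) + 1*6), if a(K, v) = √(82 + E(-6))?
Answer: 47605 + 2*√183/3 ≈ 47614.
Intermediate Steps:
a(K, v) = 2*√183/3 (a(K, v) = √(82 + 4/(-6)) = √(82 + 4*(-⅙)) = √(82 - ⅔) = √(244/3) = 2*√183/3)
47605 + a(-142, (2 - 1*2) + 1*6) = 47605 + 2*√183/3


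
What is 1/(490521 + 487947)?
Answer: 1/978468 ≈ 1.0220e-6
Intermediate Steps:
1/(490521 + 487947) = 1/978468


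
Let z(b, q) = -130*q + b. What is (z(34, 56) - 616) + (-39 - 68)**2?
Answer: 3587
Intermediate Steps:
z(b, q) = b - 130*q
(z(34, 56) - 616) + (-39 - 68)**2 = ((34 - 130*56) - 616) + (-39 - 68)**2 = ((34 - 7280) - 616) + (-107)**2 = (-7246 - 616) + 11449 = -7862 + 11449 = 3587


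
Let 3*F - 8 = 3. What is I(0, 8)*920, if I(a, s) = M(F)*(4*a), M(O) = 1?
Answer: 0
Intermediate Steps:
F = 11/3 (F = 8/3 + (⅓)*3 = 8/3 + 1 = 11/3 ≈ 3.6667)
I(a, s) = 4*a (I(a, s) = 1*(4*a) = 4*a)
I(0, 8)*920 = (4*0)*920 = 0*920 = 0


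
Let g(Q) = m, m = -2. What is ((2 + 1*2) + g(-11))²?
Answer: 4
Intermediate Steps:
g(Q) = -2
((2 + 1*2) + g(-11))² = ((2 + 1*2) - 2)² = ((2 + 2) - 2)² = (4 - 2)² = 2² = 4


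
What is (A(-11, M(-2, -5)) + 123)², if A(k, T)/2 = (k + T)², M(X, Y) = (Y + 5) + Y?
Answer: 403225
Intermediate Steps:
M(X, Y) = 5 + 2*Y (M(X, Y) = (5 + Y) + Y = 5 + 2*Y)
A(k, T) = 2*(T + k)² (A(k, T) = 2*(k + T)² = 2*(T + k)²)
(A(-11, M(-2, -5)) + 123)² = (2*((5 + 2*(-5)) - 11)² + 123)² = (2*((5 - 10) - 11)² + 123)² = (2*(-5 - 11)² + 123)² = (2*(-16)² + 123)² = (2*256 + 123)² = (512 + 123)² = 635² = 403225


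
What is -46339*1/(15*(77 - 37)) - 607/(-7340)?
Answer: -16988203/220200 ≈ -77.149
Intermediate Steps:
-46339*1/(15*(77 - 37)) - 607/(-7340) = -46339/(15*40) - 607*(-1/7340) = -46339/600 + 607/7340 = -16988203/220200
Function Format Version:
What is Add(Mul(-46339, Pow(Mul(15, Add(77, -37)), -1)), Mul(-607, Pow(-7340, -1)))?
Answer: Rational(-16988203, 220200) ≈ -77.149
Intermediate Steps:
Add(Mul(-46339, Pow(Mul(15, Add(77, -37)), -1)), Mul(-607, Pow(-7340, -1))) = Add(Mul(-46339, Pow(Mul(15, 40), -1)), Mul(-607, Rational(-1, 7340))) = Add(Mul(-46339, Pow(600, -1)), Rational(607, 7340)) = Add(Mul(-46339, Rational(1, 600)), Rational(607, 7340)) = Add(Rational(-46339, 600), Rational(607, 7340)) = Rational(-16988203, 220200)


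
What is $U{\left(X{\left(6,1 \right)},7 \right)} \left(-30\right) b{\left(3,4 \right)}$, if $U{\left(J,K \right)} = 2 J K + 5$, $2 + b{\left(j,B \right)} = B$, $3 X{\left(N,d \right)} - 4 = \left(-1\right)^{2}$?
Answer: $-1700$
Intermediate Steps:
$X{\left(N,d \right)} = \frac{5}{3}$ ($X{\left(N,d \right)} = \frac{4}{3} + \frac{\left(-1\right)^{2}}{3} = \frac{4}{3} + \frac{1}{3} \cdot 1 = \frac{4}{3} + \frac{1}{3} = \frac{5}{3}$)
$b{\left(j,B \right)} = -2 + B$
$U{\left(J,K \right)} = 5 + 2 J K$ ($U{\left(J,K \right)} = 2 J K + 5 = 5 + 2 J K$)
$U{\left(X{\left(6,1 \right)},7 \right)} \left(-30\right) b{\left(3,4 \right)} = \left(5 + 2 \cdot \frac{5}{3} \cdot 7\right) \left(-30\right) \left(-2 + 4\right) = \left(5 + \frac{70}{3}\right) \left(-30\right) 2 = \frac{85}{3} \left(-30\right) 2 = \left(-850\right) 2 = -1700$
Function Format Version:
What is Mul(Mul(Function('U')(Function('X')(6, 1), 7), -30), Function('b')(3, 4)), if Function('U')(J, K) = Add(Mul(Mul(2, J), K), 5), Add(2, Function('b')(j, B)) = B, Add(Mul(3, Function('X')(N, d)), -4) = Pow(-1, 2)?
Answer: -1700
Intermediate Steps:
Function('X')(N, d) = Rational(5, 3) (Function('X')(N, d) = Add(Rational(4, 3), Mul(Rational(1, 3), Pow(-1, 2))) = Add(Rational(4, 3), Mul(Rational(1, 3), 1)) = Add(Rational(4, 3), Rational(1, 3)) = Rational(5, 3))
Function('b')(j, B) = Add(-2, B)
Function('U')(J, K) = Add(5, Mul(2, J, K)) (Function('U')(J, K) = Add(Mul(2, J, K), 5) = Add(5, Mul(2, J, K)))
Mul(Mul(Function('U')(Function('X')(6, 1), 7), -30), Function('b')(3, 4)) = Mul(Mul(Add(5, Mul(2, Rational(5, 3), 7)), -30), Add(-2, 4)) = Mul(Mul(Add(5, Rational(70, 3)), -30), 2) = Mul(Mul(Rational(85, 3), -30), 2) = Mul(-850, 2) = -1700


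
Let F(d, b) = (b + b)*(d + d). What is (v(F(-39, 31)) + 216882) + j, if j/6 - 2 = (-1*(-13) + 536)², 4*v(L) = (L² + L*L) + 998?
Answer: 27437995/2 ≈ 1.3719e+7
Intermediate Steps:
F(d, b) = 4*b*d (F(d, b) = (2*b)*(2*d) = 4*b*d)
v(L) = 499/2 + L²/2 (v(L) = ((L² + L*L) + 998)/4 = ((L² + L²) + 998)/4 = (2*L² + 998)/4 = (998 + 2*L²)/4 = 499/2 + L²/2)
j = 1808418 (j = 12 + 6*(-1*(-13) + 536)² = 12 + 6*(13 + 536)² = 12 + 6*549² = 12 + 6*301401 = 12 + 1808406 = 1808418)
(v(F(-39, 31)) + 216882) + j = ((499/2 + (4*31*(-39))²/2) + 216882) + 1808418 = ((499/2 + (½)*(-4836)²) + 216882) + 1808418 = ((499/2 + (½)*23386896) + 216882) + 1808418 = ((499/2 + 11693448) + 216882) + 1808418 = (23387395/2 + 216882) + 1808418 = 23821159/2 + 1808418 = 27437995/2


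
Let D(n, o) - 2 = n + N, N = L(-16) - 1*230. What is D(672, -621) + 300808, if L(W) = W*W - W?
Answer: 301524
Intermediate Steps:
L(W) = W² - W
N = 42 (N = -16*(-1 - 16) - 1*230 = -16*(-17) - 230 = 272 - 230 = 42)
D(n, o) = 44 + n (D(n, o) = 2 + (n + 42) = 2 + (42 + n) = 44 + n)
D(672, -621) + 300808 = (44 + 672) + 300808 = 716 + 300808 = 301524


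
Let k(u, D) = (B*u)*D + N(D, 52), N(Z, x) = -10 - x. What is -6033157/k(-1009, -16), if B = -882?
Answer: 6033157/14239070 ≈ 0.42370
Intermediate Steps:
k(u, D) = -62 - 882*D*u (k(u, D) = (-882*u)*D + (-10 - 1*52) = -882*D*u + (-10 - 52) = -882*D*u - 62 = -62 - 882*D*u)
-6033157/k(-1009, -16) = -6033157/(-62 - 882*(-16)*(-1009)) = -6033157/(-62 - 14239008) = -6033157/(-14239070) = -6033157*(-1/14239070) = 6033157/14239070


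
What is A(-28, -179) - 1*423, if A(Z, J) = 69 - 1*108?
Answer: -462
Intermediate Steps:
A(Z, J) = -39 (A(Z, J) = 69 - 108 = -39)
A(-28, -179) - 1*423 = -39 - 1*423 = -39 - 423 = -462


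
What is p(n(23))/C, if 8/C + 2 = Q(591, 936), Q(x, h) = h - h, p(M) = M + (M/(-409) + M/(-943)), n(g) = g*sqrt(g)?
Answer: -384335*sqrt(23)/67076 ≈ -27.479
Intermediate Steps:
n(g) = g**(3/2)
p(M) = 384335*M/385687 (p(M) = M + (M*(-1/409) + M*(-1/943)) = M + (-M/409 - M/943) = M - 1352*M/385687 = 384335*M/385687)
Q(x, h) = 0
C = -4 (C = 8/(-2 + 0) = 8/(-2) = 8*(-1/2) = -4)
p(n(23))/C = (384335*23**(3/2)/385687)/(-4) = (384335*(23*sqrt(23))/385687)*(-1/4) = (384335*sqrt(23)/16769)*(-1/4) = -384335*sqrt(23)/67076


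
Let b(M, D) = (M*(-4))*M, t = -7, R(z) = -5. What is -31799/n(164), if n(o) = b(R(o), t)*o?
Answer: 31799/16400 ≈ 1.9390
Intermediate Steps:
b(M, D) = -4*M² (b(M, D) = (-4*M)*M = -4*M²)
n(o) = -100*o (n(o) = (-4*(-5)²)*o = (-4*25)*o = -100*o)
-31799/n(164) = -31799/((-100*164)) = -31799/(-16400) = -31799*(-1/16400) = 31799/16400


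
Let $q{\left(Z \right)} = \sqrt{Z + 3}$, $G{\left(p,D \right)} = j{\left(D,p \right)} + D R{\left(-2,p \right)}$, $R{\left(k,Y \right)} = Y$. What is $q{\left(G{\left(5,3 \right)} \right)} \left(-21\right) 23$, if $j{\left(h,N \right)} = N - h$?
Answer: $- 966 \sqrt{5} \approx -2160.0$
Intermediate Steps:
$G{\left(p,D \right)} = p - D + D p$ ($G{\left(p,D \right)} = \left(p - D\right) + D p = p - D + D p$)
$q{\left(Z \right)} = \sqrt{3 + Z}$
$q{\left(G{\left(5,3 \right)} \right)} \left(-21\right) 23 = \sqrt{3 + \left(5 - 3 + 3 \cdot 5\right)} \left(-21\right) 23 = \sqrt{3 + \left(5 - 3 + 15\right)} \left(-21\right) 23 = \sqrt{3 + 17} \left(-21\right) 23 = \sqrt{20} \left(-21\right) 23 = 2 \sqrt{5} \left(-21\right) 23 = - 42 \sqrt{5} \cdot 23 = - 966 \sqrt{5}$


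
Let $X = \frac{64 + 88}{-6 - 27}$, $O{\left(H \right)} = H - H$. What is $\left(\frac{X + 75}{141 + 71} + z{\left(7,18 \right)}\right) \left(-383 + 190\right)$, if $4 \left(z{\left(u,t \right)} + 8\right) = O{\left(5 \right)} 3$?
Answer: $\frac{10353485}{6996} \approx 1479.9$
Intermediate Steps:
$O{\left(H \right)} = 0$
$X = - \frac{152}{33}$ ($X = \frac{152}{-33} = 152 \left(- \frac{1}{33}\right) = - \frac{152}{33} \approx -4.6061$)
$z{\left(u,t \right)} = -8$ ($z{\left(u,t \right)} = -8 + \frac{0 \cdot 3}{4} = -8 + \frac{1}{4} \cdot 0 = -8 + 0 = -8$)
$\left(\frac{X + 75}{141 + 71} + z{\left(7,18 \right)}\right) \left(-383 + 190\right) = \left(\frac{- \frac{152}{33} + 75}{141 + 71} - 8\right) \left(-383 + 190\right) = \left(\frac{2323}{33 \cdot 212} - 8\right) \left(-193\right) = \left(\frac{2323}{33} \cdot \frac{1}{212} - 8\right) \left(-193\right) = \left(\frac{2323}{6996} - 8\right) \left(-193\right) = \left(- \frac{53645}{6996}\right) \left(-193\right) = \frac{10353485}{6996}$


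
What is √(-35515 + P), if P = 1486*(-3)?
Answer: I*√39973 ≈ 199.93*I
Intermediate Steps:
P = -4458
√(-35515 + P) = √(-35515 - 4458) = √(-39973) = I*√39973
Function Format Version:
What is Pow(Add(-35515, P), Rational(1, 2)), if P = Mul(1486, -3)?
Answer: Mul(I, Pow(39973, Rational(1, 2))) ≈ Mul(199.93, I)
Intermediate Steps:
P = -4458
Pow(Add(-35515, P), Rational(1, 2)) = Pow(Add(-35515, -4458), Rational(1, 2)) = Pow(-39973, Rational(1, 2)) = Mul(I, Pow(39973, Rational(1, 2)))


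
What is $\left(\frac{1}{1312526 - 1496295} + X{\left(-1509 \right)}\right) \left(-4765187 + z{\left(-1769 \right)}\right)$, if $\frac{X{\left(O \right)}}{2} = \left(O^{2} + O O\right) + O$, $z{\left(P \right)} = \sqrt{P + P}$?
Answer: $- \frac{7973458643708389531}{183769} + \frac{1673272978313 i \sqrt{3538}}{183769} \approx -4.3388 \cdot 10^{13} + 5.4159 \cdot 10^{8} i$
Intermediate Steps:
$z{\left(P \right)} = \sqrt{2} \sqrt{P}$ ($z{\left(P \right)} = \sqrt{2 P} = \sqrt{2} \sqrt{P}$)
$X{\left(O \right)} = 2 O + 4 O^{2}$ ($X{\left(O \right)} = 2 \left(\left(O^{2} + O O\right) + O\right) = 2 \left(\left(O^{2} + O^{2}\right) + O\right) = 2 \left(2 O^{2} + O\right) = 2 \left(O + 2 O^{2}\right) = 2 O + 4 O^{2}$)
$\left(\frac{1}{1312526 - 1496295} + X{\left(-1509 \right)}\right) \left(-4765187 + z{\left(-1769 \right)}\right) = \left(\frac{1}{1312526 - 1496295} + 2 \left(-1509\right) \left(1 + 2 \left(-1509\right)\right)\right) \left(-4765187 + \sqrt{2} \sqrt{-1769}\right) = \left(\frac{1}{-183769} + 2 \left(-1509\right) \left(1 - 3018\right)\right) \left(-4765187 + \sqrt{2} i \sqrt{1769}\right) = \left(- \frac{1}{183769} + 2 \left(-1509\right) \left(-3017\right)\right) \left(-4765187 + i \sqrt{3538}\right) = \left(- \frac{1}{183769} + 9105306\right) \left(-4765187 + i \sqrt{3538}\right) = \frac{1673272978313 \left(-4765187 + i \sqrt{3538}\right)}{183769} = - \frac{7973458643708389531}{183769} + \frac{1673272978313 i \sqrt{3538}}{183769}$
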